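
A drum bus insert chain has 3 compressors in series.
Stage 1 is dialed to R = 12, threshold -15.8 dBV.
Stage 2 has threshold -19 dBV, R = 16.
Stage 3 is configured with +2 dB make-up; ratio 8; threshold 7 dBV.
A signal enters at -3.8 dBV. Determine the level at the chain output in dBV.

Stage 1: -3.8 dBV is 12 dB over -15.8 dBV; at 12:1 that becomes 1 dB over, giving -14.8 dBV.
Stage 2: 4.2 dB above -19 dBV, reduced 16:1 to 0.2625 dB above → -18.7375 dBV.
Stage 3: -18.7375 dBV is at or below the 7 dBV threshold — no compression; make-up brings it to -16.7375 dBV.

-16.7375 dBV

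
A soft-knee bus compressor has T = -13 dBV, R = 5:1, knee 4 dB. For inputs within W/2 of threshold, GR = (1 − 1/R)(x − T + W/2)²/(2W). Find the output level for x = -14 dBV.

x − T + W/2 = -14 − (-13) + 2 = 1.
GR = (1 − 1/5) × 1² / 8 = 0.8 × 1 / 8 = 0.1 dB.
Output = -14 − 0.1 = -14.1 dBV.

-14.1 dBV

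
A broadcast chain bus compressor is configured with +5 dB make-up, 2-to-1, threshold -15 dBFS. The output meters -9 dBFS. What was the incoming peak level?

Before make-up, the level was -9 − 5 = -14 dBFS.
The compressed level sits -14 − (-15) = 1 dB over threshold.
Input overshoot = R × output overshoot = 2 dB → input = -15 + 2 = -13 dBFS.

-13 dBFS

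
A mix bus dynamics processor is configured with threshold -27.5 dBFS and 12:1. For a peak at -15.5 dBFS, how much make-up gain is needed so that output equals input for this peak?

Without make-up, output = threshold + overshoot/12 = -27.5 + 1 = -26.5 dBFS.
Gap to target: 11 dB.

11 dB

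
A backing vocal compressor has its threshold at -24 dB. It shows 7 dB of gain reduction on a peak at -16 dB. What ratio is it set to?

8:1

Input overshoot = -16 − (-24) = 8 dB.
Output overshoot = 8 − 7 = 1 dB.
Ratio = input overshoot / output overshoot = 8 / 1 = 8.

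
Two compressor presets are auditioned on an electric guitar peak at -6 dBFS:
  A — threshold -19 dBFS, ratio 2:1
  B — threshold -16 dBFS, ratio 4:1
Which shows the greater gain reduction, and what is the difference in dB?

A: overshoot 13 dB → output overshoot 6.5 dB → GR 6.5 dB.
B: overshoot 10 dB → output overshoot 2.5 dB → GR 7.5 dB.
B reduces 1 dB more.

B, by 1 dB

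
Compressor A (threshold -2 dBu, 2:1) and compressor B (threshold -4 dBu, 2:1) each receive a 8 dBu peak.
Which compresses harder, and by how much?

A: overshoot 10 dB → output overshoot 5 dB → GR 5 dB.
B: overshoot 12 dB → output overshoot 6 dB → GR 6 dB.
B reduces 1 dB more.

B, by 1 dB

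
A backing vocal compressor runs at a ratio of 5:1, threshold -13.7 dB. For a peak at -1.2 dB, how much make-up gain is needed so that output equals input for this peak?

The peak compresses to -13.7 + 12.5/5 = -11.2 dB.
To reach -1.2 dB requires -1.2 − (-11.2) = 10 dB of make-up.

10 dB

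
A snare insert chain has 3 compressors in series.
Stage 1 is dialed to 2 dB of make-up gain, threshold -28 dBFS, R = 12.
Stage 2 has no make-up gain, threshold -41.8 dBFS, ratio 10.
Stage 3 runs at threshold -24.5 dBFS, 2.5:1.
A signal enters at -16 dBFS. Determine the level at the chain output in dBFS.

Stage 1: 12 dB above -28 dBFS, reduced 12:1 to 1 dB above → -27 dBFS; +2 dB make-up → -25 dBFS.
Stage 2: 16.8 dB above -41.8 dBFS, reduced 10:1 to 1.68 dB above → -40.12 dBFS.
Stage 3: -40.12 dBFS is at or below the -24.5 dBFS threshold — no compression; output -40.12 dBFS.

-40.12 dBFS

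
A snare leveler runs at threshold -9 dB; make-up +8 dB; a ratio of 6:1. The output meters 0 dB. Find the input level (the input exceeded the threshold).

Before make-up, the level was 0 − 8 = -8 dB.
Post-compression overshoot = -8 − (-9) = 1 dB.
Before 6:1 compression the overshoot was 1 × 6 = 6 dB, so input = -9 + 6 = -3 dB.

-3 dB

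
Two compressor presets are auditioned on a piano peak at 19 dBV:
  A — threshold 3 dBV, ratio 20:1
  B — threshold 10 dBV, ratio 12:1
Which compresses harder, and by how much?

A: GR = 16 − 16/20 = 15.2 dB.
B: GR = 9 − 9/12 = 8.25 dB.
A applies 6.95 dB more gain reduction.

A, by 6.95 dB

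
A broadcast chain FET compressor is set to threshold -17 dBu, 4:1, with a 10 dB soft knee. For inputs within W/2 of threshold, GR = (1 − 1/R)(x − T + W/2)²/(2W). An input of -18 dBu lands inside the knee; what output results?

x − T + W/2 = -18 − (-17) + 5 = 4.
GR = (1 − 1/4) × 4² / 20 = 0.75 × 16 / 20 = 0.6 dB.
Output = -18 − 0.6 = -18.6 dBu.

-18.6 dBu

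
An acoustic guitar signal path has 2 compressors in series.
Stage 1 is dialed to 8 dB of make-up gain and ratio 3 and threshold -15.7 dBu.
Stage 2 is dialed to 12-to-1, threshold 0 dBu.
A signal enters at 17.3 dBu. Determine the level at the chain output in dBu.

0.275 dBu

Stage 1: 33 dB above -15.7 dBu, reduced 3:1 to 11 dB above → -4.7 dBu; +8 dB make-up → 3.3 dBu.
Stage 2: 3.3 dB above 0 dBu, reduced 12:1 to 0.275 dB above → 0.275 dBu.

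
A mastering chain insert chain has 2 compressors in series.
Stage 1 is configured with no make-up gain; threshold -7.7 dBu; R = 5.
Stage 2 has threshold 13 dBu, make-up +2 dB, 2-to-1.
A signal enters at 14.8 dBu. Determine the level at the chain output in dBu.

Stage 1: 14.8 dBu is 22.5 dB over -7.7 dBu; at 5:1 that becomes 4.5 dB over, giving -3.2 dBu.
Stage 2: -3.2 dBu is at or below the 13 dBu threshold — no compression; make-up brings it to -1.2 dBu.

-1.2 dBu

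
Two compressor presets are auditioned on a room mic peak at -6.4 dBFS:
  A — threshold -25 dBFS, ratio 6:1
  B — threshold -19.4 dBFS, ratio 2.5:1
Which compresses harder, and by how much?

A: overshoot 18.6 dB → output overshoot 3.1 dB → GR 15.5 dB.
B: overshoot 13 dB → output overshoot 5.2 dB → GR 7.8 dB.
A reduces 7.7 dB more.

A, by 7.7 dB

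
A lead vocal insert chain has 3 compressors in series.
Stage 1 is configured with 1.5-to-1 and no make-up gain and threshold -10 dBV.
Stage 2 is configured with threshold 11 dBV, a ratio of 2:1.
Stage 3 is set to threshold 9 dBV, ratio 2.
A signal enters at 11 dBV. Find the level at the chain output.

Stage 1: overshoot 21 dB → 21/1.5 = 14 dB → 4 dBV.
Stage 2: below threshold (4 ≤ 11); passes unchanged; output 4 dBV.
Stage 3: 4 dBV ≤ 9 dBV, so stage 3 doesn't engage; output 4 dBV.

4 dBV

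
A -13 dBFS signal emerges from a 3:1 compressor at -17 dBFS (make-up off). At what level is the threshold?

Input is 6 dB above T (since output overshoot × R = input overshoot: (-17 − T)·3 = -13 − T gives T = -19 dBFS).
Check: -19 + (-13 − (-19))/3 = -19 + 2 = -17 dBFS. ✓

-19 dBFS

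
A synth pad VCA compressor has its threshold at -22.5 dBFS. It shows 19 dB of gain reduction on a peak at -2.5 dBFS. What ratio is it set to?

20:1

Input overshoot = -2.5 − (-22.5) = 20 dB.
Output overshoot = 20 − 19 = 1 dB.
Ratio = input overshoot / output overshoot = 20 / 1 = 20.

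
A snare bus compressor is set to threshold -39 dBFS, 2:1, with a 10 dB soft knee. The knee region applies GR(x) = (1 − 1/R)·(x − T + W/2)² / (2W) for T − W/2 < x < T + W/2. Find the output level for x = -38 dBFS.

-38.9 dBFS

x − T + W/2 = -38 − (-39) + 5 = 6.
GR = (1 − 1/2) × 6² / 20 = 0.5 × 36 / 20 = 0.9 dB.
Output = -38 − 0.9 = -38.9 dBFS.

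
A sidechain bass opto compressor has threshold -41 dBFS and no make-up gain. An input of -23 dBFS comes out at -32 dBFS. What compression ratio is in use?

Input overshoot = -23 − (-41) = 18 dB; output overshoot = -32 − (-41) = 9 dB.
Ratio = 18 / 9 = 2.

2:1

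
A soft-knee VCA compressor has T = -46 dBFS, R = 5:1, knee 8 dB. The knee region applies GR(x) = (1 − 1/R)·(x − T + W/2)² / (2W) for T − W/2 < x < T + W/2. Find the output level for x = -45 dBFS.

x − T + W/2 = -45 − (-46) + 4 = 5.
GR = (1 − 1/5) × 5² / 16 = 0.8 × 25 / 16 = 1.25 dB.
Output = -45 − 1.25 = -46.25 dBFS.

-46.25 dBFS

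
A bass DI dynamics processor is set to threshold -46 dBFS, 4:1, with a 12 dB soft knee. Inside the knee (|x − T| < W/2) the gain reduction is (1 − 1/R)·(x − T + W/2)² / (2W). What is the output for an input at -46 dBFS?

-47.125 dBFS

x − T + W/2 = -46 − (-46) + 6 = 6.
GR = (1 − 1/4) × 6² / 24 = 0.75 × 36 / 24 = 1.125 dB.
Output = -46 − 1.125 = -47.125 dBFS.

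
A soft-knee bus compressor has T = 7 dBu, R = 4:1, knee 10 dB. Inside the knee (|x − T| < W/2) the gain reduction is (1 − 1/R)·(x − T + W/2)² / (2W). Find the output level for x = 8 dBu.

x − T + W/2 = 8 − 7 + 5 = 6.
GR = (1 − 1/4) × 6² / 20 = 0.75 × 36 / 20 = 1.35 dB.
Output = 8 − 1.35 = 6.65 dBu.

6.65 dBu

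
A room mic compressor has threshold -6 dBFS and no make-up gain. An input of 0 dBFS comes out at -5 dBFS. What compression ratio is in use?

Input overshoot = 0 − (-6) = 6 dB; output overshoot = -5 − (-6) = 1 dB.
Ratio = 6 / 1 = 6.

6:1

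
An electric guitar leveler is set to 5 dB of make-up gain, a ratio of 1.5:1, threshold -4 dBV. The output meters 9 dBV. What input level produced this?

8 dBV

Stripping the +5 dB make-up gives 4 dBV at the gain stage.
Post-compression overshoot = 4 − (-4) = 8 dB.
Input overshoot = R × output overshoot = 12 dB → input = -4 + 12 = 8 dBV.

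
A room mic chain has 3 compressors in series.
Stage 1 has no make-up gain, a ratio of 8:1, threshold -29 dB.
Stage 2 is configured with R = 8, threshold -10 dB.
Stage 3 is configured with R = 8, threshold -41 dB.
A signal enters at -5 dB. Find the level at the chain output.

-39.125 dB

Stage 1: overshoot 24 dB → 24/8 = 3 dB → -26 dB.
Stage 2: below threshold (-26 ≤ -10); passes unchanged; output -26 dB.
Stage 3: overshoot 15 dB → 15/8 = 1.875 dB → -39.125 dB.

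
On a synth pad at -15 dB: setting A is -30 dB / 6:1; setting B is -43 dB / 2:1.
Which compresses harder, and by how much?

B, by 1.5 dB

A: GR = 15 − 15/6 = 12.5 dB.
B: GR = 28 − 28/2 = 14 dB.
Difference: 1.5 dB in favour of B.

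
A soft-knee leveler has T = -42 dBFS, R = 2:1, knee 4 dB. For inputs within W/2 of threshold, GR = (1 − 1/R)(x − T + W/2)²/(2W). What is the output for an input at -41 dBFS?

x − T + W/2 = -41 − (-42) + 2 = 3.
GR = (1 − 1/2) × 3² / 8 = 0.5 × 9 / 8 = 0.5625 dB.
Output = -41 − 0.5625 = -41.5625 dBFS.

-41.5625 dBFS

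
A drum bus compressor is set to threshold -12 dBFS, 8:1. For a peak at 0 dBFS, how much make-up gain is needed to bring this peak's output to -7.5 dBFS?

3 dB

The peak compresses to -12 + 12/8 = -10.5 dBFS.
To reach -7.5 dBFS requires -7.5 − (-10.5) = 3 dB of make-up.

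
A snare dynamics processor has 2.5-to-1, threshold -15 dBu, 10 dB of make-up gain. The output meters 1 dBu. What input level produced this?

Stripping the +10 dB make-up gives -9 dBu at the gain stage.
Post-compression overshoot = -9 − (-15) = 6 dB.
Undo the ratio: input overshoot = 6 × 2.5 = 15 dB, giving input = 0 dBu.

0 dBu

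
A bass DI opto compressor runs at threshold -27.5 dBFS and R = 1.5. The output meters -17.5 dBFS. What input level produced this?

The compressed level sits -17.5 − (-27.5) = 10 dB over threshold.
Before 1.5:1 compression the overshoot was 10 × 1.5 = 15 dB, so input = -27.5 + 15 = -12.5 dBFS.

-12.5 dBFS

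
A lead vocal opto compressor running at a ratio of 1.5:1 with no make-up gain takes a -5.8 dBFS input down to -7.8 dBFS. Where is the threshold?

-11.8 dBFS

Input is 6 dB above T (since output overshoot × R = input overshoot: (-7.8 − T)·1.5 = -5.8 − T gives T = -11.8 dBFS).
Check: -11.8 + (-5.8 − (-11.8))/1.5 = -11.8 + 4 = -7.8 dBFS. ✓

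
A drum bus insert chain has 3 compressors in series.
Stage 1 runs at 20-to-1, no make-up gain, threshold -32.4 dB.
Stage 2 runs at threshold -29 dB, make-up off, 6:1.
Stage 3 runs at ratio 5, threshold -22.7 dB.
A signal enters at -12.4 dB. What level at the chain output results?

-31.4 dB

Stage 1: 20 dB above -32.4 dB, reduced 20:1 to 1 dB above → -31.4 dB.
Stage 2: -31.4 dB ≤ -29 dB, so stage 2 doesn't engage; output -31.4 dB.
Stage 3: -31.4 dB ≤ -22.7 dB, so stage 3 doesn't engage; output -31.4 dB.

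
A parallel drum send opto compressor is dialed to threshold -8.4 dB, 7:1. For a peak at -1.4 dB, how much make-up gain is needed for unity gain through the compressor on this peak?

Without make-up, output = threshold + overshoot/7 = -8.4 + 1 = -7.4 dB.
Gap to target: 6 dB.

6 dB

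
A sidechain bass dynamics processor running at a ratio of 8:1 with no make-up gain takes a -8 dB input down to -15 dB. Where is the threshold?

-16 dB

Input is 8 dB above T (since output overshoot × R = input overshoot: (-15 − T)·8 = -8 − T gives T = -16 dB).
Check: -16 + (-8 − (-16))/8 = -16 + 1 = -15 dB. ✓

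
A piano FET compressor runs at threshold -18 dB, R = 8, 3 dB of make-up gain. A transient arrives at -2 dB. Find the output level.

-13 dB

Overshoot: -2 − (-18) = 16 dB.
At 8:1 the overshoot is divided by 8, leaving 2 dB above threshold.
Output = -18 + 2 = -16 dB; make-up adds 3 dB, giving -13 dB.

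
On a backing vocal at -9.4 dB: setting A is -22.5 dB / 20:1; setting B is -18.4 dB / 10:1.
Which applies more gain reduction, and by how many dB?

A, by 4.345 dB

A: GR = 13.1 − 13.1/20 = 12.445 dB.
B: GR = 9 − 9/10 = 8.1 dB.
A reduces 4.345 dB more.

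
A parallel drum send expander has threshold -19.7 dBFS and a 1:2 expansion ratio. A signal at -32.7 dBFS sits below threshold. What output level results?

-45.7 dBFS

The input is 13 dB below the -19.7 dBFS threshold.
A 1:2 expander multiplies undershoot by 2: 13 × 2 = 26 dB below threshold.
Output = -19.7 − 26 = -45.7 dBFS.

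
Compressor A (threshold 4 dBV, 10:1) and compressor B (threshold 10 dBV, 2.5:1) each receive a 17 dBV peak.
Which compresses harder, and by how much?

A, by 7.5 dB

A: 13 dB over, compressed to 1.3 dB over, so 11.7 dB of GR.
B: 7 dB over, compressed to 2.8 dB over, so 4.2 dB of GR.
Difference: 7.5 dB in favour of A.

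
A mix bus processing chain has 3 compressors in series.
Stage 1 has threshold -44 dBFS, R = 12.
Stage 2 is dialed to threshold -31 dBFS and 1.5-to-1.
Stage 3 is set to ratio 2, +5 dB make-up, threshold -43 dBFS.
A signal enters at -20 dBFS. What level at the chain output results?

-37.5 dBFS

Stage 1: 24 dB above -44 dBFS, reduced 12:1 to 2 dB above → -42 dBFS.
Stage 2: below threshold (-42 ≤ -31); passes unchanged; output -42 dBFS.
Stage 3: -42 dBFS is 1 dB over -43 dBFS; at 2:1 that becomes 0.5 dB over, giving -42.5 dBFS; +5 dB make-up → -37.5 dBFS.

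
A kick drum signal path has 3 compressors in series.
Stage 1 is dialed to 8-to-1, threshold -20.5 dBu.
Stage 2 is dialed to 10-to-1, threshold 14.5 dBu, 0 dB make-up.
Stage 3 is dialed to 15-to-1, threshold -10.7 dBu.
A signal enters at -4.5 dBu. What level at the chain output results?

-18.5 dBu

Stage 1: 16 dB above -20.5 dBu, reduced 8:1 to 2 dB above → -18.5 dBu.
Stage 2: -18.5 dBu is at or below the 14.5 dBu threshold — no compression; output -18.5 dBu.
Stage 3: -18.5 dBu is at or below the -10.7 dBu threshold — no compression; output -18.5 dBu.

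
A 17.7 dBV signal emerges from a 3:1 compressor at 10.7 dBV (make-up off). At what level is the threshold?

7.2 dBV

Input is 10.5 dB above T (since output overshoot × R = input overshoot: (10.7 − T)·3 = 17.7 − T gives T = 7.2 dBV).
Check: 7.2 + (17.7 − 7.2)/3 = 7.2 + 3.5 = 10.7 dBV. ✓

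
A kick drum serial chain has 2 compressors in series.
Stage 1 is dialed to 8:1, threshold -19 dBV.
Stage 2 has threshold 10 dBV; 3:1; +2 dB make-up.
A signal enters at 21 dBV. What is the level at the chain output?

Stage 1: 40 dB above -19 dBV, reduced 8:1 to 5 dB above → -14 dBV.
Stage 2: -14 dBV is at or below the 10 dBV threshold — no compression; make-up brings it to -12 dBV.

-12 dBV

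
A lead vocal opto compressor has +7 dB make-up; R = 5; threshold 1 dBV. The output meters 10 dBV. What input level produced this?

Stripping the +7 dB make-up gives 3 dBV at the gain stage.
The compressed level sits 3 − 1 = 2 dB over threshold.
Undo the ratio: input overshoot = 2 × 5 = 10 dB, giving input = 11 dBV.

11 dBV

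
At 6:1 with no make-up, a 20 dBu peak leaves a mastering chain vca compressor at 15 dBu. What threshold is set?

14 dBu

Let T be the threshold. Output overshoot = (input overshoot)/R, so 15 − T = (20 − T)/6.
6·(15 − T) = 20 − T → 5·T = 90 − 20 = 70.
T = 70/5 = 14 dBu.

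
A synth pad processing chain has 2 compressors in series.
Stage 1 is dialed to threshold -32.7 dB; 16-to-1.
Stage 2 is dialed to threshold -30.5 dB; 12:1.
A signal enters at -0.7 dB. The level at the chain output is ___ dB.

Stage 1: -0.7 dB is 32 dB over -32.7 dB; at 16:1 that becomes 2 dB over, giving -30.7 dB.
Stage 2: -30.7 dB ≤ -30.5 dB, so stage 2 doesn't engage; output -30.7 dB.

-30.7 dB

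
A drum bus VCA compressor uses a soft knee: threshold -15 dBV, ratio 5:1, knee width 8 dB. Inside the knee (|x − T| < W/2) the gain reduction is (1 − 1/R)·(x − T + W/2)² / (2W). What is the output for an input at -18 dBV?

-18.05 dBV

x − T + W/2 = -18 − (-15) + 4 = 1.
GR = (1 − 1/5) × 1² / 16 = 0.8 × 1 / 16 = 0.05 dB.
Output = -18 − 0.05 = -18.05 dBV.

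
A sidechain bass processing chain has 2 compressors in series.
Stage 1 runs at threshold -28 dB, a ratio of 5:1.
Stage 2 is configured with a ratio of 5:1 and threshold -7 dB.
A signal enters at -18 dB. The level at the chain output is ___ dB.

Stage 1: overshoot 10 dB → 10/5 = 2 dB → -26 dB.
Stage 2: -26 dB ≤ -7 dB, so stage 2 doesn't engage; output -26 dB.

-26 dB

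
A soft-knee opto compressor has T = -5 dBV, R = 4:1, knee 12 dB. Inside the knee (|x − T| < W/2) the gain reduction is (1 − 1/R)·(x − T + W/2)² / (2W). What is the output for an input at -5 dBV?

x − T + W/2 = -5 − (-5) + 6 = 6.
GR = (1 − 1/4) × 6² / 24 = 0.75 × 36 / 24 = 1.125 dB.
Output = -5 − 1.125 = -6.125 dBV.

-6.125 dBV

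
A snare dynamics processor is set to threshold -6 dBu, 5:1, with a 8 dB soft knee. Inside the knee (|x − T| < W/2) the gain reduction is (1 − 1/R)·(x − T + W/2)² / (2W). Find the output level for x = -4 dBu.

x − T + W/2 = -4 − (-6) + 4 = 6.
GR = (1 − 1/5) × 6² / 16 = 0.8 × 36 / 16 = 1.8 dB.
Output = -4 − 1.8 = -5.8 dBu.

-5.8 dBu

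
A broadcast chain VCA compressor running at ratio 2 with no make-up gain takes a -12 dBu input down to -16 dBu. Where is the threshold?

-20 dBu

Gain reduction = -12 − (-16) = 4 dB; output overshoot = GR / (R − 1) = 4 / 1 = 4 dB.
Threshold = output − output overshoot = -16 − 4 = -20 dBu.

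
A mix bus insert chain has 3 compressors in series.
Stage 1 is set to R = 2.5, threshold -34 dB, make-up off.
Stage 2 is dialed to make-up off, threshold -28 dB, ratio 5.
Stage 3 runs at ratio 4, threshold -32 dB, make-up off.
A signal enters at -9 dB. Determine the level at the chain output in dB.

Stage 1: 25 dB above -34 dB, reduced 2.5:1 to 10 dB above → -24 dB.
Stage 2: 4 dB above -28 dB, reduced 5:1 to 0.8 dB above → -27.2 dB.
Stage 3: -27.2 dB is 4.8 dB over -32 dB; at 4:1 that becomes 1.2 dB over, giving -30.8 dB.

-30.8 dB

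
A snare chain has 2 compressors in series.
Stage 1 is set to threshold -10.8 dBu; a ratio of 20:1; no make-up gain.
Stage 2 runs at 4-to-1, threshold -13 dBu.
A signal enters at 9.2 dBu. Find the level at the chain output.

-12.2 dBu

Stage 1: overshoot 20 dB → 20/20 = 1 dB → -9.8 dBu.
Stage 2: 3.2 dB above -13 dBu, reduced 4:1 to 0.8 dB above → -12.2 dBu.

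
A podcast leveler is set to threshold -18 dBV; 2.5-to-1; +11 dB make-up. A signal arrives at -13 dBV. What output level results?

-5 dBV

Overshoot: -13 − (-18) = 5 dB.
2.5:1 compression reduces that to 5/2.5 = 2 dB over.
So the level is -18 + 2 = -16 dBV; make-up adds 11 dB, giving -5 dBV.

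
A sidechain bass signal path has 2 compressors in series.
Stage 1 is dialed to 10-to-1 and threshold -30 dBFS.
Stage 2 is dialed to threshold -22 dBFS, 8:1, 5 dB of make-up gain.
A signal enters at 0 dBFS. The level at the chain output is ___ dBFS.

-22 dBFS

Stage 1: 0 dBFS is 30 dB over -30 dBFS; at 10:1 that becomes 3 dB over, giving -27 dBFS.
Stage 2: below threshold (-27 ≤ -22); passes unchanged; make-up brings it to -22 dBFS.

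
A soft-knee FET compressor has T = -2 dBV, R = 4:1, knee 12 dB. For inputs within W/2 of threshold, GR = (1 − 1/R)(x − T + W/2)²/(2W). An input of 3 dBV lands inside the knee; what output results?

-0.78125 dBV

x − T + W/2 = 3 − (-2) + 6 = 11.
GR = (1 − 1/4) × 11² / 24 = 0.75 × 121 / 24 = 3.78125 dB.
Output = 3 − 3.78125 = -0.78125 dBV.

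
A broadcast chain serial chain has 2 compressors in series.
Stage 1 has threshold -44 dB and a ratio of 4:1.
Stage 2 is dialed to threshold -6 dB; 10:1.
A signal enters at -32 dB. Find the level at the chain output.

Stage 1: overshoot 12 dB → 12/4 = 3 dB → -41 dB.
Stage 2: -41 dB is at or below the -6 dB threshold — no compression; output -41 dB.

-41 dB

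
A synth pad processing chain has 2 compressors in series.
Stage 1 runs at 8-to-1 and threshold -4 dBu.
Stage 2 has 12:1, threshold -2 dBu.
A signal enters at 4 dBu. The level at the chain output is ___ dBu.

Stage 1: overshoot 8 dB → 8/8 = 1 dB → -3 dBu.
Stage 2: below threshold (-3 ≤ -2); passes unchanged; output -3 dBu.

-3 dBu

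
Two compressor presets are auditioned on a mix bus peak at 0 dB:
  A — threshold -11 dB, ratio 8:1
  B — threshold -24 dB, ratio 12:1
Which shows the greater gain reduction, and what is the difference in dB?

A: 11 dB over, compressed to 1.375 dB over, so 9.625 dB of GR.
B: 24 dB over, compressed to 2 dB over, so 22 dB of GR.
B reduces 12.375 dB more.

B, by 12.375 dB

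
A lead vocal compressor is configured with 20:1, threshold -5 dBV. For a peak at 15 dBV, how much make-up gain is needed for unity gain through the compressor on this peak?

Without make-up, output = threshold + overshoot/20 = -5 + 1 = -4 dBV.
Gap to target: 19 dB.

19 dB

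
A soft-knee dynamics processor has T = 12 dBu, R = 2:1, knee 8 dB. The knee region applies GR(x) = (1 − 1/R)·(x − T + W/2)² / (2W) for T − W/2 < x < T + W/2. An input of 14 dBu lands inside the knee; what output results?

x − T + W/2 = 14 − 12 + 4 = 6.
GR = (1 − 1/2) × 6² / 16 = 0.5 × 36 / 16 = 1.125 dB.
Output = 14 − 1.125 = 12.875 dBu.

12.875 dBu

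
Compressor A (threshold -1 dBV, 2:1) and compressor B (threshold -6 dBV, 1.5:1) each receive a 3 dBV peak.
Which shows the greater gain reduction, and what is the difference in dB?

B, by 1 dB

A: GR = 4 − 4/2 = 2 dB.
B: GR = 9 − 9/1.5 = 3 dB.
B applies 1 dB more gain reduction.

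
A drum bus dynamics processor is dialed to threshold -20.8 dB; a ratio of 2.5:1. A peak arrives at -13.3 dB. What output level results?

-13.3 dB sits 7.5 dB over threshold.
At 2.5:1 the overshoot is divided by 2.5, leaving 3 dB above threshold.
So the level is -20.8 + 3 = -17.8 dB.

-17.8 dB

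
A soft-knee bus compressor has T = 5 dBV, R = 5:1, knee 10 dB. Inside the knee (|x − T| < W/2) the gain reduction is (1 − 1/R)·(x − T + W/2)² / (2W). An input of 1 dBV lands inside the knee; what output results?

x − T + W/2 = 1 − 5 + 5 = 1.
GR = (1 − 1/5) × 1² / 20 = 0.8 × 1 / 20 = 0.04 dB.
Output = 1 − 0.04 = 0.96 dBV.

0.96 dBV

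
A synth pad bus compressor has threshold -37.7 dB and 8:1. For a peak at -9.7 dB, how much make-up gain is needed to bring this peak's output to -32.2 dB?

Overshoot 28 dB → 28/8 = 3.5 dB after compression, so the compressed level is -37.7 + 3.5 = -34.2 dB.
Make-up = target − compressed = -32.2 − (-34.2) = 2 dB.

2 dB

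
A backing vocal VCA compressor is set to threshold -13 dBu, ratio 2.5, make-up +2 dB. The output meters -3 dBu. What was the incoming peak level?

Remove make-up: -3 − 2 = -5 dBu.
That's 8 dB above the -13 dBu threshold.
Undo the ratio: input overshoot = 8 × 2.5 = 20 dB, giving input = 7 dBu.

7 dBu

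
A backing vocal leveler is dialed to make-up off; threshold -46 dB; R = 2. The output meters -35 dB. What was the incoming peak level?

-24 dB

Post-compression overshoot = -35 − (-46) = 11 dB.
Input overshoot = R × output overshoot = 22 dB → input = -46 + 22 = -24 dB.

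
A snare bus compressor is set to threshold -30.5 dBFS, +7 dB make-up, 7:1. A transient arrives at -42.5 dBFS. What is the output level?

-42.5 dBFS is 12 dB below the -30.5 dBFS threshold, so no gain reduction is applied.
Make-up gain adds 7 dB: -42.5 + 7 = -35.5 dBFS.

-35.5 dBFS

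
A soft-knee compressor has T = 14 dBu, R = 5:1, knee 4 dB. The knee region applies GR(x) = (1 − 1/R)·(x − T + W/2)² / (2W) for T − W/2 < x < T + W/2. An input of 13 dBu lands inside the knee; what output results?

x − T + W/2 = 13 − 14 + 2 = 1.
GR = (1 − 1/5) × 1² / 8 = 0.8 × 1 / 8 = 0.1 dB.
Output = 13 − 0.1 = 12.9 dBu.

12.9 dBu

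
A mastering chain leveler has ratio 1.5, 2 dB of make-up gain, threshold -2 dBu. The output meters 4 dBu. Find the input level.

4 dBu

Before make-up, the level was 4 − 2 = 2 dBu.
Post-compression overshoot = 2 − (-2) = 4 dB.
Input overshoot = R × output overshoot = 6 dB → input = -2 + 6 = 4 dBu.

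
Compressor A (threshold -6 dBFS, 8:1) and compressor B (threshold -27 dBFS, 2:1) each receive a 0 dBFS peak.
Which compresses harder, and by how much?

A: 6 dB over, compressed to 0.75 dB over, so 5.25 dB of GR.
B: 27 dB over, compressed to 13.5 dB over, so 13.5 dB of GR.
B reduces 8.25 dB more.

B, by 8.25 dB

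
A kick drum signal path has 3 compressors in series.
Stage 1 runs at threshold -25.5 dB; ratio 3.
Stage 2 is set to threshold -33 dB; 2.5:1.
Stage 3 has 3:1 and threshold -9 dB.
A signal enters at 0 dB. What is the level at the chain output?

Stage 1: overshoot 25.5 dB → 25.5/3 = 8.5 dB → -17 dB.
Stage 2: overshoot 16 dB → 16/2.5 = 6.4 dB → -26.6 dB.
Stage 3: -26.6 dB is at or below the -9 dB threshold — no compression; output -26.6 dB.

-26.6 dB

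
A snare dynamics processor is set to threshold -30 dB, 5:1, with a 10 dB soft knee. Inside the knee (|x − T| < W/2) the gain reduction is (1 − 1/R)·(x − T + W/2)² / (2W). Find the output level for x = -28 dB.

-29.96 dB

x − T + W/2 = -28 − (-30) + 5 = 7.
GR = (1 − 1/5) × 7² / 20 = 0.8 × 49 / 20 = 1.96 dB.
Output = -28 − 1.96 = -29.96 dB.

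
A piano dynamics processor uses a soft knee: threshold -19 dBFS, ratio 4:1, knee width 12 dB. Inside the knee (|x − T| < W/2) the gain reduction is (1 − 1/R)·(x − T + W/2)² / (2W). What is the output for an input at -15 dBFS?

x − T + W/2 = -15 − (-19) + 6 = 10.
GR = (1 − 1/4) × 10² / 24 = 0.75 × 100 / 24 = 3.125 dB.
Output = -15 − 3.125 = -18.125 dBFS.

-18.125 dBFS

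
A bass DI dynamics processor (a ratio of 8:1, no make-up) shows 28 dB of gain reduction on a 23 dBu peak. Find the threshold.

Let T be the threshold. Output overshoot = (input overshoot)/R, so -5 − T = (23 − T)/8.
8·(-5 − T) = 23 − T → 7·T = -40 − 23 = -63.
T = -63/7 = -9 dBu.

-9 dBu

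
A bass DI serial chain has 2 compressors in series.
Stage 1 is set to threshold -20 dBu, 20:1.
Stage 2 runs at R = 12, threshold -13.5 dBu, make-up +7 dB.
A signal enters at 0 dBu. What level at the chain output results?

Stage 1: 20 dB above -20 dBu, reduced 20:1 to 1 dB above → -19 dBu.
Stage 2: below threshold (-19 ≤ -13.5); passes unchanged; make-up brings it to -12 dBu.

-12 dBu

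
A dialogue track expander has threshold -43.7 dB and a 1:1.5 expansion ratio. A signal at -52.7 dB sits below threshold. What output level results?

Below threshold, a 1:1.5 expander applies gain = (1.5−1)×(T − x) of attenuation.
(1.5−1) × 9 = 4.5 dB, so output = -52.7 − 4.5 = -57.2 dB.

-57.2 dB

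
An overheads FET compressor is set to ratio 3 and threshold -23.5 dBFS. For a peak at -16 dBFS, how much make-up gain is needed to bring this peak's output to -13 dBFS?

Overshoot 7.5 dB → 7.5/3 = 2.5 dB after compression, so the compressed level is -23.5 + 2.5 = -21 dBFS.
Make-up = target − compressed = -13 − (-21) = 8 dB.

8 dB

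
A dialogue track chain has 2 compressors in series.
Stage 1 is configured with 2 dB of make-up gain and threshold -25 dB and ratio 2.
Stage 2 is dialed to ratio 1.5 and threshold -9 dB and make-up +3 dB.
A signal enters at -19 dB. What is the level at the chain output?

Stage 1: 6 dB above -25 dB, reduced 2:1 to 3 dB above → -22 dB; +2 dB make-up → -20 dB.
Stage 2: -20 dB is at or below the -9 dB threshold — no compression; make-up brings it to -17 dB.

-17 dB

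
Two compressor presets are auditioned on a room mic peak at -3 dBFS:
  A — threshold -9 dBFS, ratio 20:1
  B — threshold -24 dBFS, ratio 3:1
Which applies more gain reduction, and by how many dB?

A: 6 dB over, compressed to 0.3 dB over, so 5.7 dB of GR.
B: 21 dB over, compressed to 7 dB over, so 14 dB of GR.
Difference: 8.3 dB in favour of B.

B, by 8.3 dB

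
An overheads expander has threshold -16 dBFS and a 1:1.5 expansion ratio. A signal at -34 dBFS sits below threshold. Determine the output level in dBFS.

-43 dBFS

Undershoot = (-16) − (-34) = 18 dB.
At 1:1.5, that expands to 27 dB under threshold.
Output = -16 − 27 = -43 dBFS.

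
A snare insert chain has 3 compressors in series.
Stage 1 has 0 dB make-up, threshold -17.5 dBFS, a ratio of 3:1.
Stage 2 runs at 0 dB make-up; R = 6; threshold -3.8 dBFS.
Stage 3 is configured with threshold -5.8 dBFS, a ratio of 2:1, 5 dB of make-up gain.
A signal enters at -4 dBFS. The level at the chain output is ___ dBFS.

-8 dBFS

Stage 1: 13.5 dB above -17.5 dBFS, reduced 3:1 to 4.5 dB above → -13 dBFS.
Stage 2: below threshold (-13 ≤ -3.8); passes unchanged; output -13 dBFS.
Stage 3: below threshold (-13 ≤ -5.8); passes unchanged; make-up brings it to -8 dBFS.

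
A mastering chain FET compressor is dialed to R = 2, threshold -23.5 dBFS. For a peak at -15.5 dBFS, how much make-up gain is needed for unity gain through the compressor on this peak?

4 dB

Overshoot 8 dB → 8/2 = 4 dB after compression, so the compressed level is -23.5 + 4 = -19.5 dBFS.
Make-up = target − compressed = -15.5 − (-19.5) = 4 dB.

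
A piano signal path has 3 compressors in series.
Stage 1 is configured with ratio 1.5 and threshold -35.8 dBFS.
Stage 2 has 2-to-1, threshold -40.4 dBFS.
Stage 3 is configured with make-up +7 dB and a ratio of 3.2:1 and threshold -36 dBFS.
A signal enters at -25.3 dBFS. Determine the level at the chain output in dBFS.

Stage 1: -25.3 dBFS is 10.5 dB over -35.8 dBFS; at 1.5:1 that becomes 7 dB over, giving -28.8 dBFS.
Stage 2: -28.8 dBFS is 11.6 dB over -40.4 dBFS; at 2:1 that becomes 5.8 dB over, giving -34.6 dBFS.
Stage 3: overshoot 1.4 dB → 1.4/3.2 = 0.4375 dB → -35.5625 dBFS; +7 dB make-up → -28.5625 dBFS.

-28.5625 dBFS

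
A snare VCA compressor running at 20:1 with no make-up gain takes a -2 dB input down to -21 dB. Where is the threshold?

-22 dB

Let T be the threshold. Output overshoot = (input overshoot)/R, so -21 − T = (-2 − T)/20.
20·(-21 − T) = -2 − T → 19·T = -420 − (-2) = -418.
T = -418/19 = -22 dB.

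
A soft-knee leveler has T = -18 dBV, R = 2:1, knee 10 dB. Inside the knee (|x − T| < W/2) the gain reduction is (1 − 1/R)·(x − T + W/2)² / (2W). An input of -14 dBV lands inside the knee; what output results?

x − T + W/2 = -14 − (-18) + 5 = 9.
GR = (1 − 1/2) × 9² / 20 = 0.5 × 81 / 20 = 2.025 dB.
Output = -14 − 2.025 = -16.025 dBV.

-16.025 dBV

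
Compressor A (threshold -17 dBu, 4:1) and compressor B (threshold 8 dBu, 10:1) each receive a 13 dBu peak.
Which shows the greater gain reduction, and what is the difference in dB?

A: GR = 30 − 30/4 = 22.5 dB.
B: GR = 5 − 5/10 = 4.5 dB.
Difference: 18 dB in favour of A.

A, by 18 dB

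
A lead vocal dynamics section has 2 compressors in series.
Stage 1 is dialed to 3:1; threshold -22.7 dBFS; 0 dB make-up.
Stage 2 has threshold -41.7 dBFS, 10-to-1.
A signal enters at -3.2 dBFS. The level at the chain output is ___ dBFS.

-39.15 dBFS

Stage 1: overshoot 19.5 dB → 19.5/3 = 6.5 dB → -16.2 dBFS.
Stage 2: -16.2 dBFS is 25.5 dB over -41.7 dBFS; at 10:1 that becomes 2.55 dB over, giving -39.15 dBFS.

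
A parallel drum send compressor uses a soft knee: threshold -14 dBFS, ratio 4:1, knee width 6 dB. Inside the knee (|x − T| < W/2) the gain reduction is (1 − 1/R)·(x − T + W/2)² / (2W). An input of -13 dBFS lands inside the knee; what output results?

-14 dBFS

x − T + W/2 = -13 − (-14) + 3 = 4.
GR = (1 − 1/4) × 4² / 12 = 0.75 × 16 / 12 = 1 dB.
Output = -13 − 1 = -14 dBFS.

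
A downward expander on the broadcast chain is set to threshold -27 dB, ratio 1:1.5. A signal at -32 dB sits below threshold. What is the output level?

Undershoot = (-27) − (-32) = 5 dB.
At 1:1.5, that expands to 7.5 dB under threshold.
Output = -27 − 7.5 = -34.5 dB.

-34.5 dB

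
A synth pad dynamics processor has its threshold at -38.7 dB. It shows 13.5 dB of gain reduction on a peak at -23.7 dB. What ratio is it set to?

Input overshoot = -23.7 − (-38.7) = 15 dB.
Output overshoot = 15 − 13.5 = 1.5 dB.
Ratio = input overshoot / output overshoot = 15 / 1.5 = 10.

10:1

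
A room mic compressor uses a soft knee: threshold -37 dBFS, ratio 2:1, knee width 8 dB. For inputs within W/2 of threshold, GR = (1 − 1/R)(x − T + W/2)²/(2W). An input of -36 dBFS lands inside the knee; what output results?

x − T + W/2 = -36 − (-37) + 4 = 5.
GR = (1 − 1/2) × 5² / 16 = 0.5 × 25 / 16 = 0.78125 dB.
Output = -36 − 0.78125 = -36.78125 dBFS.

-36.78125 dBFS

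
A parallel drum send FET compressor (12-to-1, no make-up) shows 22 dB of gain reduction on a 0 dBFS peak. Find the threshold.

-24 dBFS

Input is 24 dB above T (since output overshoot × R = input overshoot: (-22 − T)·12 = 0 − T gives T = -24 dBFS).
Check: -24 + (0 − (-24))/12 = -24 + 2 = -22 dBFS. ✓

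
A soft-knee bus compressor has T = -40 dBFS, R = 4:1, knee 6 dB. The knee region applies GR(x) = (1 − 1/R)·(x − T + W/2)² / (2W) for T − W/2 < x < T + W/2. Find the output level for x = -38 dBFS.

-39.5625 dBFS

x − T + W/2 = -38 − (-40) + 3 = 5.
GR = (1 − 1/4) × 5² / 12 = 0.75 × 25 / 12 = 1.5625 dB.
Output = -38 − 1.5625 = -39.5625 dBFS.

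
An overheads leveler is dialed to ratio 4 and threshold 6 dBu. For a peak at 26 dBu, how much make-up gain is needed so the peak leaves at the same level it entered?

15 dB

The peak compresses to 6 + 20/4 = 11 dBu.
To reach 26 dBu requires 26 − 11 = 15 dB of make-up.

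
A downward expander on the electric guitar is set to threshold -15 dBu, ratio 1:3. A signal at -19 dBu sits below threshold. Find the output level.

-27 dBu

Below threshold, a 1:3 expander applies gain = (3−1)×(T − x) of attenuation.
(3−1) × 4 = 8 dB, so output = -19 − 8 = -27 dBu.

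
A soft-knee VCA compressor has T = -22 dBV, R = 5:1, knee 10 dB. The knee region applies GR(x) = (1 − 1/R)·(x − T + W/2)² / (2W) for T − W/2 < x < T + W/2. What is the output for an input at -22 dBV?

-23 dBV

x − T + W/2 = -22 − (-22) + 5 = 5.
GR = (1 − 1/5) × 5² / 20 = 0.8 × 25 / 20 = 1 dB.
Output = -22 − 1 = -23 dBV.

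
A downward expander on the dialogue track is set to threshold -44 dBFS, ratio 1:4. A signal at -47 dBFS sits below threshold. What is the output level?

The input is 3 dB below the -44 dBFS threshold.
A 1:4 expander multiplies undershoot by 4: 3 × 4 = 12 dB below threshold.
Output = -44 − 12 = -56 dBFS.

-56 dBFS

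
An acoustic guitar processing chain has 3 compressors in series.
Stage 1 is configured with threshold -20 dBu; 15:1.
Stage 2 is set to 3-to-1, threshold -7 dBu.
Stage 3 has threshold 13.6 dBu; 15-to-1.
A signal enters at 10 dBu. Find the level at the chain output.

Stage 1: 30 dB above -20 dBu, reduced 15:1 to 2 dB above → -18 dBu.
Stage 2: -18 dBu ≤ -7 dBu, so stage 2 doesn't engage; output -18 dBu.
Stage 3: -18 dBu is at or below the 13.6 dBu threshold — no compression; output -18 dBu.

-18 dBu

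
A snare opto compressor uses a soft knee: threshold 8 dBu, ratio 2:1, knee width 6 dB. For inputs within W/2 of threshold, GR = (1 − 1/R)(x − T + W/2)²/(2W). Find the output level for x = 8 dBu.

x − T + W/2 = 8 − 8 + 3 = 3.
GR = (1 − 1/2) × 3² / 12 = 0.5 × 9 / 12 = 0.375 dB.
Output = 8 − 0.375 = 7.625 dBu.

7.625 dBu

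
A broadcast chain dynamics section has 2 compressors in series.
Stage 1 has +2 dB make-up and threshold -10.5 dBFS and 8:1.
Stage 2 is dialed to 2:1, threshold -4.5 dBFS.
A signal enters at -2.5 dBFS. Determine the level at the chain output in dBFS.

-7.5 dBFS

Stage 1: 8 dB above -10.5 dBFS, reduced 8:1 to 1 dB above → -9.5 dBFS; +2 dB make-up → -7.5 dBFS.
Stage 2: -7.5 dBFS ≤ -4.5 dBFS, so stage 2 doesn't engage; output -7.5 dBFS.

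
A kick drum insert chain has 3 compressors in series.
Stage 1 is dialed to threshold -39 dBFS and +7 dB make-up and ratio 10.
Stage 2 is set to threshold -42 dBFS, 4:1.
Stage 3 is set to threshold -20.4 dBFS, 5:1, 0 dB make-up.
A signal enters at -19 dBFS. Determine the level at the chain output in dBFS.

-39 dBFS

Stage 1: overshoot 20 dB → 20/10 = 2 dB → -37 dBFS; +7 dB make-up → -30 dBFS.
Stage 2: overshoot 12 dB → 12/4 = 3 dB → -39 dBFS.
Stage 3: -39 dBFS ≤ -20.4 dBFS, so stage 3 doesn't engage; output -39 dBFS.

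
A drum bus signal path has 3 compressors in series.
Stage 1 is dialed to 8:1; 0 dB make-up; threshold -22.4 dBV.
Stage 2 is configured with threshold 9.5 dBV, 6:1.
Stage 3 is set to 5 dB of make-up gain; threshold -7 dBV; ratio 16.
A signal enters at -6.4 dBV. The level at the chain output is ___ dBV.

-15.4 dBV

Stage 1: 16 dB above -22.4 dBV, reduced 8:1 to 2 dB above → -20.4 dBV.
Stage 2: -20.4 dBV ≤ 9.5 dBV, so stage 2 doesn't engage; output -20.4 dBV.
Stage 3: -20.4 dBV is at or below the -7 dBV threshold — no compression; make-up brings it to -15.4 dBV.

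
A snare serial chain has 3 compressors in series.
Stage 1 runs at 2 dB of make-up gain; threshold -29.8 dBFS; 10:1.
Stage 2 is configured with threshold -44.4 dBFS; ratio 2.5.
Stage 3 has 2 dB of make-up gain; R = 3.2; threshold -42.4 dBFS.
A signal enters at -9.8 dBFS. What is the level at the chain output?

-38.7 dBFS

Stage 1: overshoot 20 dB → 20/10 = 2 dB → -27.8 dBFS; +2 dB make-up → -25.8 dBFS.
Stage 2: 18.6 dB above -44.4 dBFS, reduced 2.5:1 to 7.44 dB above → -36.96 dBFS.
Stage 3: -36.96 dBFS is 5.44 dB over -42.4 dBFS; at 3.2:1 that becomes 1.7 dB over, giving -40.7 dBFS; +2 dB make-up → -38.7 dBFS.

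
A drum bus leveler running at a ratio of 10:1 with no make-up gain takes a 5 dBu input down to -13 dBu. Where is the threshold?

Gain reduction = 5 − (-13) = 18 dB; output overshoot = GR / (R − 1) = 18 / 9 = 2 dB.
Threshold = output − output overshoot = -13 − 2 = -15 dBu.

-15 dBu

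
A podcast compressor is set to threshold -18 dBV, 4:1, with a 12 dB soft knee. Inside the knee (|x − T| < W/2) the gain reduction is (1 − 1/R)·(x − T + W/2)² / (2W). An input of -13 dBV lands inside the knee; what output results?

x − T + W/2 = -13 − (-18) + 6 = 11.
GR = (1 − 1/4) × 11² / 24 = 0.75 × 121 / 24 = 3.78125 dB.
Output = -13 − 3.78125 = -16.78125 dBV.

-16.78125 dBV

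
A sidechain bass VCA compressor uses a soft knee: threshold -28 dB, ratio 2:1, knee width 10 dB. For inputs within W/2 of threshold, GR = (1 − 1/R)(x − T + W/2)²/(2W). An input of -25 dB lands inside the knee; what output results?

-26.6 dB

x − T + W/2 = -25 − (-28) + 5 = 8.
GR = (1 − 1/2) × 8² / 20 = 0.5 × 64 / 20 = 1.6 dB.
Output = -25 − 1.6 = -26.6 dB.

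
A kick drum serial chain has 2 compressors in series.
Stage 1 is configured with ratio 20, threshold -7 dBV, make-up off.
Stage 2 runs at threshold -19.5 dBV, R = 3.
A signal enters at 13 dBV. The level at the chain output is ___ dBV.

-15 dBV

Stage 1: 13 dBV is 20 dB over -7 dBV; at 20:1 that becomes 1 dB over, giving -6 dBV.
Stage 2: -6 dBV is 13.5 dB over -19.5 dBV; at 3:1 that becomes 4.5 dB over, giving -15 dBV.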